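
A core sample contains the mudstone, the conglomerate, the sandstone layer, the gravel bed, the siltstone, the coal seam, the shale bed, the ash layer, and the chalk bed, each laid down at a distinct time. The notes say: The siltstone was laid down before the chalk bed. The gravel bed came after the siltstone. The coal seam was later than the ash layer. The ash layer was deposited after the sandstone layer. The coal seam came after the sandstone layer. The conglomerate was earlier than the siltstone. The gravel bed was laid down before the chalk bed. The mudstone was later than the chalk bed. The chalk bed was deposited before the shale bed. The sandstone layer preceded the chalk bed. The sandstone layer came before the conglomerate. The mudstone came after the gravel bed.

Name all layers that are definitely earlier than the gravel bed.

Directly stated before the gravel bed: the siltstone.
The conglomerate reaches the gravel bed via the conglomerate → the siltstone → the gravel bed.
The sandstone layer reaches the gravel bed via the sandstone layer → the conglomerate → the siltstone → the gravel bed.
No chain forces the shale bed (or any of the others) ahead of the gravel bed.

the conglomerate, the sandstone layer, the siltstone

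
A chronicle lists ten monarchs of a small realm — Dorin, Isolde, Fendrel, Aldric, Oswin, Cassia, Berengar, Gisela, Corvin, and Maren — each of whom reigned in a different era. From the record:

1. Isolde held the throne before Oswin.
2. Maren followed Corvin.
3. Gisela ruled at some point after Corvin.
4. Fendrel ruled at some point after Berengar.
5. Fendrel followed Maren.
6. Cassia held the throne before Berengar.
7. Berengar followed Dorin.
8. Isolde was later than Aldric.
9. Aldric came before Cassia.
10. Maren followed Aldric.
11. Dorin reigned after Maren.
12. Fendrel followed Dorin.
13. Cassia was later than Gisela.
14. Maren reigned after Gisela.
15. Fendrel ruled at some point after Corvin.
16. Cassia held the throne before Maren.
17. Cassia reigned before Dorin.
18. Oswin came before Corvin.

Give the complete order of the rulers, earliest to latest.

Aldric, Isolde, Oswin, Corvin, Gisela, Cassia, Maren, Dorin, Berengar, Fendrel

The constraints fix every adjacent pair, so only one ordering works:
Aldric → Isolde → Oswin → Corvin → Gisela → Cassia → Maren → Dorin → Berengar → Fendrel.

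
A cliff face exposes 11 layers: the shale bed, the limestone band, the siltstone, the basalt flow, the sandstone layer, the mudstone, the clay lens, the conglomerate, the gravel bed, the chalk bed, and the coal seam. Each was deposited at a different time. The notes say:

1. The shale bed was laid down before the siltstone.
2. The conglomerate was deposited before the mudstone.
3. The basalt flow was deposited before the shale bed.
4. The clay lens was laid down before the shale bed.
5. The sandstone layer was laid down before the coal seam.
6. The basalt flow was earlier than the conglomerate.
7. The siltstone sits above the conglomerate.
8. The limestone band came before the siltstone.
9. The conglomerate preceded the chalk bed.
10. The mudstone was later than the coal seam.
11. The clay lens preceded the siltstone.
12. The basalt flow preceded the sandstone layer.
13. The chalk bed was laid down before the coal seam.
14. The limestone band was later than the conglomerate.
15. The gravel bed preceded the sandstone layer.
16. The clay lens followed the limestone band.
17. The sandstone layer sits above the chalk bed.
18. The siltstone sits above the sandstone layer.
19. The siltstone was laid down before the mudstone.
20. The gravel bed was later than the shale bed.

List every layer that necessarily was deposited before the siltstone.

Directly stated before the siltstone: the clay lens, the conglomerate, the limestone band, the sandstone layer, and the shale bed.
The basalt flow reaches the siltstone via the basalt flow → the conglomerate → the siltstone.
The chalk bed reaches the siltstone via the chalk bed → the sandstone layer → the siltstone.
The gravel bed reaches the siltstone via the gravel bed → the sandstone layer → the siltstone.

the basalt flow, the chalk bed, the clay lens, the conglomerate, the gravel bed, the limestone band, the sandstone layer, the shale bed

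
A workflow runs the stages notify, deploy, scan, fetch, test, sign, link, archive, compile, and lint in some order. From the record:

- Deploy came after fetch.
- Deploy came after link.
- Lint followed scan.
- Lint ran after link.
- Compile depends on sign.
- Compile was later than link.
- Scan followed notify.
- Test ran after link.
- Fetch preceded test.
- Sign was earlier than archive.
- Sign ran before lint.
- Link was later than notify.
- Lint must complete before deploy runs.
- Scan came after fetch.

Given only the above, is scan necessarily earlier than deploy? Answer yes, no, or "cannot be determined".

yes

Chain the constraints: scan → lint → deploy. Each link is directly stated, so scan comes before deploy.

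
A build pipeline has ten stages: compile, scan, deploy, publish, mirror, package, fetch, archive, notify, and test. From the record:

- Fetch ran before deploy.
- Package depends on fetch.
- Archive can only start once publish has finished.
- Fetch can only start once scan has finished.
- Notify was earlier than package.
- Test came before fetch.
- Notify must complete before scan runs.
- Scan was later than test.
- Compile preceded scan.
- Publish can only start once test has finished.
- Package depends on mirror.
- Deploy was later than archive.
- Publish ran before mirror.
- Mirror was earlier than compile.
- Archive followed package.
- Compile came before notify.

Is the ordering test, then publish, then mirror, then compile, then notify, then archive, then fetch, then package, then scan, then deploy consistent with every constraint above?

no

The constraints require package before archive, but in the proposed sequence archive appears ahead of package. That one violation is enough.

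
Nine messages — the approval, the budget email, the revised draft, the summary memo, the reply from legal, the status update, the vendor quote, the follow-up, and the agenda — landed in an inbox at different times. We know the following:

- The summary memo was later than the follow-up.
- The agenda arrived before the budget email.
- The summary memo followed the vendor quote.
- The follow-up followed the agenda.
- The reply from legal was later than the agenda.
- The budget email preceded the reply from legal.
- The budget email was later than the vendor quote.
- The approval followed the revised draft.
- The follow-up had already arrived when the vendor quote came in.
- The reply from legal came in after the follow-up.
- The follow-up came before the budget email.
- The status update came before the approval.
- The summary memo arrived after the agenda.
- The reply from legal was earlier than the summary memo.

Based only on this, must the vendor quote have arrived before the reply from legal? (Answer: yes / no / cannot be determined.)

Chain the constraints: the vendor quote → the budget email → the reply from legal. Each link is directly stated, so the vendor quote comes before the reply from legal.

yes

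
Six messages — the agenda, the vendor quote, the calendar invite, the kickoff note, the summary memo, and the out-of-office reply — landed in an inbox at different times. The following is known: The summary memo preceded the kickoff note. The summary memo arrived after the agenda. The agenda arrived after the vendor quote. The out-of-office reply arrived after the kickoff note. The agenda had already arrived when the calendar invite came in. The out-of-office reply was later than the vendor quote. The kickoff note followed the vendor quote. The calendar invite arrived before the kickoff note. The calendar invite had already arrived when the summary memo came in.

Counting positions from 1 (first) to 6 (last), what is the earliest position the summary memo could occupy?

4

The agenda, the calendar invite, and the vendor quote must all come before the summary memo — 3 forced predecessors.
Nothing else is forced ahead of the summary memo, so its earliest slot is position 3 + 1 = 4.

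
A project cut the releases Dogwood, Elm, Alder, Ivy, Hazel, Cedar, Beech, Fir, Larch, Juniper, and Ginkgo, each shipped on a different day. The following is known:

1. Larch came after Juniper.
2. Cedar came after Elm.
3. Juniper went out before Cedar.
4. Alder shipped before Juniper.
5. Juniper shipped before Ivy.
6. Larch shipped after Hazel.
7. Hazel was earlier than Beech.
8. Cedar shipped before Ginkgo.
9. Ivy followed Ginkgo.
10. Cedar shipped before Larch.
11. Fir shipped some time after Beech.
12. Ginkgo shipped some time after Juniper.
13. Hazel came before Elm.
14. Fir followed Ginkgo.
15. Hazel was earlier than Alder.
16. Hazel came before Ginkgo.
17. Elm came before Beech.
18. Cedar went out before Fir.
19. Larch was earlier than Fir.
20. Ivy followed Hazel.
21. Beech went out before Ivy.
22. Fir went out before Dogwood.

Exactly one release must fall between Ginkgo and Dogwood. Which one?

Tracing the constraints gives Ginkgo → Fir → Dogwood, so Fir sits after Ginkgo and before Dogwood.
No other release is forced both after Ginkgo and before Dogwood.

Fir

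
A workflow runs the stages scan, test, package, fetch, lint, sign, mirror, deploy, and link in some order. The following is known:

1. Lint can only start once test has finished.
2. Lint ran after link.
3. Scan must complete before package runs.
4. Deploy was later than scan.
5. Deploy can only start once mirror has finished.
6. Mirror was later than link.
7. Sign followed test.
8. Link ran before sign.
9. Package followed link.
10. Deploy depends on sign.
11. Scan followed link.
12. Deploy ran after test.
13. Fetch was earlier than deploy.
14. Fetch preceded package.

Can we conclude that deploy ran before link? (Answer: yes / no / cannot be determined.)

Tracing the constraints gives link → scan → deploy, so link must come before deploy.
That means deploy cannot be before link.

no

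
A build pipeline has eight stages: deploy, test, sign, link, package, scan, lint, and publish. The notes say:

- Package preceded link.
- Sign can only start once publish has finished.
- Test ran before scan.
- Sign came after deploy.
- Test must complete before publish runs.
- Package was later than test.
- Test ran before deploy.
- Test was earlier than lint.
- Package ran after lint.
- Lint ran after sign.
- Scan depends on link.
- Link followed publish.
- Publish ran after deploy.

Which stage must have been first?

Test has a chain of constraints placing it before every other stage, so test must be first.

test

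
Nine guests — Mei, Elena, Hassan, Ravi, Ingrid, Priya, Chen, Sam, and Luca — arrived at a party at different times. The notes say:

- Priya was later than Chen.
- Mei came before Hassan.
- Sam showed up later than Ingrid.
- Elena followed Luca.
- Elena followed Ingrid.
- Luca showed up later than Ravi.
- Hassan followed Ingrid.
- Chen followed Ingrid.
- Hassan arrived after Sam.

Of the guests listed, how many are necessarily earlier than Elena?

3

Directly stated before Elena: Ingrid and Luca.
Ravi reaches Elena via Ravi → Luca → Elena.
No chain forces Hassan (or any of the others) ahead of Elena.
That's Ingrid, Luca, and Ravi — 3 in all.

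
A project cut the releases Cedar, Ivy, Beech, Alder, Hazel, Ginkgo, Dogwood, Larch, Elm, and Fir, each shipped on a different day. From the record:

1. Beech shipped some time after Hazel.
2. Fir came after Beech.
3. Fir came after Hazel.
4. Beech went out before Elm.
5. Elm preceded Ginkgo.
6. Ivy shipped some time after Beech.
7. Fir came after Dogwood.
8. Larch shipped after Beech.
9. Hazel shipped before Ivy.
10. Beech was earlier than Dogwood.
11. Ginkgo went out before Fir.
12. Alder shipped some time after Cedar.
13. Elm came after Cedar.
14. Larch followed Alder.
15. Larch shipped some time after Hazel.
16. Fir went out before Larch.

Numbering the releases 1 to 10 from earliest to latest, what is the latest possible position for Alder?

9

Alder must come before Larch — 1 release forced after it.
Everything else can be placed before Alder in some valid order, so Alder can sit as late as position 10 − 1 = 9.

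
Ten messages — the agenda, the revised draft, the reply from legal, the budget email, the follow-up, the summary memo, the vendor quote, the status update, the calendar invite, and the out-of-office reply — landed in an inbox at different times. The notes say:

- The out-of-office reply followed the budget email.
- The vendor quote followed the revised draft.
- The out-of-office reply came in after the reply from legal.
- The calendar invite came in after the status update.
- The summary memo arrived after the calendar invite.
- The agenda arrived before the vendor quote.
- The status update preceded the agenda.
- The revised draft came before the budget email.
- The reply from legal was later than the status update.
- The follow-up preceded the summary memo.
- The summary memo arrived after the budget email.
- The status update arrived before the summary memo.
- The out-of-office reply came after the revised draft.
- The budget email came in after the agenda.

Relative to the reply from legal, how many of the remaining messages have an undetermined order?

7

Forced before the reply from legal: the status update; forced after the reply from legal: the out-of-office reply.
That leaves the agenda, the budget email, the calendar invite, the follow-up, the revised draft, the summary memo, and the vendor quote with no forced order relative to the reply from legal — 7.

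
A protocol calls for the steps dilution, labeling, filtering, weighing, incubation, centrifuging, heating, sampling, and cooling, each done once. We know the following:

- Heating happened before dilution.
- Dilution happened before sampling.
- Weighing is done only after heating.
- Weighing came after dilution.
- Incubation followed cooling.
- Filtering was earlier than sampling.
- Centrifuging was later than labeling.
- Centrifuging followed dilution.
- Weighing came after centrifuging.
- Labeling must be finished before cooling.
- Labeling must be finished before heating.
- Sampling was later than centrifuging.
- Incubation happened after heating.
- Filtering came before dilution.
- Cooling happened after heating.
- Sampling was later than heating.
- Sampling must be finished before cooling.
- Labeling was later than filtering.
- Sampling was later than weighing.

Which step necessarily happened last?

incubation

Every other step has a chain of constraints placing it before incubation, so incubation is last.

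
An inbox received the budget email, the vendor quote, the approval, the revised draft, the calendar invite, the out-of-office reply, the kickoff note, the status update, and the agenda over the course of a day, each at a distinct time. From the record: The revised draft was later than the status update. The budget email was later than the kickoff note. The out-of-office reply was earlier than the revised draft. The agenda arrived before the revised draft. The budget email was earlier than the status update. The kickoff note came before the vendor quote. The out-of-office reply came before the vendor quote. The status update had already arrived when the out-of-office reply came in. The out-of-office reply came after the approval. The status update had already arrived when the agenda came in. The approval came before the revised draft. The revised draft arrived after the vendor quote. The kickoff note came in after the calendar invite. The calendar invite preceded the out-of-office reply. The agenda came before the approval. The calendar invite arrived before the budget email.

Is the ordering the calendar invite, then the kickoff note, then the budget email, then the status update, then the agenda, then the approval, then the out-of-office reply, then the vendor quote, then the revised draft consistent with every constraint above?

Check each stated constraint against the proposed order — e.g. the kickoff note is ahead of the vendor quote; the calendar invite is ahead of the out-of-office reply. Every pair is in the required order; nothing is violated.

yes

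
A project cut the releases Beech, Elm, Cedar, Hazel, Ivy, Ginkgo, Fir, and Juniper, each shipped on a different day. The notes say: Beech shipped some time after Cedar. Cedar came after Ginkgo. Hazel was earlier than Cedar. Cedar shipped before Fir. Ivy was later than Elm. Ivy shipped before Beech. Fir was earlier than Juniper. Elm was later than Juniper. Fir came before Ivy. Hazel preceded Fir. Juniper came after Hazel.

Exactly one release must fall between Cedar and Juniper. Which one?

Tracing the constraints gives Cedar → Fir → Juniper, so Fir sits after Cedar and before Juniper.
No other release is forced both after Cedar and before Juniper.

Fir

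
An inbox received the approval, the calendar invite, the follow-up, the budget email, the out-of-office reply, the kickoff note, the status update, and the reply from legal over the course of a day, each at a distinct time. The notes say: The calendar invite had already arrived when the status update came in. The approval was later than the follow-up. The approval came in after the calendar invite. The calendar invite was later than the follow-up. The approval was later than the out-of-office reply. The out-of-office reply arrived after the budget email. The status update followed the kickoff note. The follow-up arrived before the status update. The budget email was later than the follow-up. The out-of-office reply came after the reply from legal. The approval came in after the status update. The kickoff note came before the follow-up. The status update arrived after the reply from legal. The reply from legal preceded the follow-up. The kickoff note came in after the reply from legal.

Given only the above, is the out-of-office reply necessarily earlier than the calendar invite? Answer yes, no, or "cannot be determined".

cannot be determined

No chain of stated constraints runs from the out-of-office reply to the calendar invite, and none runs from the calendar invite to the out-of-office reply either.
So the relative order of the out-of-office reply and the calendar invite is not fixed by the given facts.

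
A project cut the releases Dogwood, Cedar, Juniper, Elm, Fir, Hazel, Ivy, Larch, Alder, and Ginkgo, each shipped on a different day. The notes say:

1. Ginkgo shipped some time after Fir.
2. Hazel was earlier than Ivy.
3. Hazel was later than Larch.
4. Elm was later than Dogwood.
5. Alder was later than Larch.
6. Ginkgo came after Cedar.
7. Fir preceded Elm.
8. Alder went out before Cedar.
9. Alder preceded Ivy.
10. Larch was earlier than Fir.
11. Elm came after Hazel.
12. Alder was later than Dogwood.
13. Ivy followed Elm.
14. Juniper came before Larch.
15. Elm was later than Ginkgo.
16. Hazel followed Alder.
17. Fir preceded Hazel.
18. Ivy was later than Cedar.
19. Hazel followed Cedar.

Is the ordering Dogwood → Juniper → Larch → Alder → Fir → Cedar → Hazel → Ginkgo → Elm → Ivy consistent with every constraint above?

yes

Check each stated constraint against the proposed order — e.g. Alder is ahead of Ivy; Dogwood is ahead of Elm. Every pair is in the required order; nothing is violated.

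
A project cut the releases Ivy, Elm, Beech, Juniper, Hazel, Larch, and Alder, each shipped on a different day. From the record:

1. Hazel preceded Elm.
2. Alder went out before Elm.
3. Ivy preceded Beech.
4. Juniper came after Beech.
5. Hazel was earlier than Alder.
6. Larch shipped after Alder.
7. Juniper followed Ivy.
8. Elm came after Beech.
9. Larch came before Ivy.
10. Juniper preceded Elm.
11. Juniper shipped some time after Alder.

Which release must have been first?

Hazel has a chain of constraints placing it before every other release, so Hazel must be first.

Hazel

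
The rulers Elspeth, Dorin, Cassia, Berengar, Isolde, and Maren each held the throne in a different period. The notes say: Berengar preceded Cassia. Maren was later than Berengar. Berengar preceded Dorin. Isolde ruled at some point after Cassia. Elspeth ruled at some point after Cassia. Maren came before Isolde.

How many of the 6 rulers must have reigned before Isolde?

Directly stated before Isolde: Cassia and Maren.
Berengar reaches Isolde via Berengar → Cassia → Isolde.
No chain forces Elspeth (or any of the others) ahead of Isolde.
That's Berengar, Cassia, and Maren — 3 in all.

3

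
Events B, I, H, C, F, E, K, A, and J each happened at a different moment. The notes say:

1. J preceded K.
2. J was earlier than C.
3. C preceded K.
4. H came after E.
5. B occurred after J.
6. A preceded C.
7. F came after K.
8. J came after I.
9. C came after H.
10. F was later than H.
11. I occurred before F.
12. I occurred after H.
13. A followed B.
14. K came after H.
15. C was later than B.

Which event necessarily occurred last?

F

Every other event has a chain of constraints placing it before F, so F is last.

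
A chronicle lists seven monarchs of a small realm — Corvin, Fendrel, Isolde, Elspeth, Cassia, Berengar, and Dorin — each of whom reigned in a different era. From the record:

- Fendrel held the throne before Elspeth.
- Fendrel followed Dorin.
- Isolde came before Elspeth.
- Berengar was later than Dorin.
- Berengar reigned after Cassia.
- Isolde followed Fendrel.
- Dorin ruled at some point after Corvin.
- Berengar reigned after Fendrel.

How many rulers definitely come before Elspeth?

Directly stated before Elspeth: Fendrel and Isolde.
Corvin reaches Elspeth via Corvin → Dorin → Fendrel → Elspeth.
Dorin reaches Elspeth via Dorin → Fendrel → Elspeth.
That's Corvin, Dorin, Fendrel, and Isolde — 4 in all.

4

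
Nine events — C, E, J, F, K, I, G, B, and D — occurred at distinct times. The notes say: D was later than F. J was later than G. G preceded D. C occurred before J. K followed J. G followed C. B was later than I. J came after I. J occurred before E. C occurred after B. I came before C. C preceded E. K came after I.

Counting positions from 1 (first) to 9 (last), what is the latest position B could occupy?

3

B must come before C, D, E, G, J, and K — 6 events forced after it.
Everything else can be placed before B in some valid order, so B can sit as late as position 9 − 6 = 3.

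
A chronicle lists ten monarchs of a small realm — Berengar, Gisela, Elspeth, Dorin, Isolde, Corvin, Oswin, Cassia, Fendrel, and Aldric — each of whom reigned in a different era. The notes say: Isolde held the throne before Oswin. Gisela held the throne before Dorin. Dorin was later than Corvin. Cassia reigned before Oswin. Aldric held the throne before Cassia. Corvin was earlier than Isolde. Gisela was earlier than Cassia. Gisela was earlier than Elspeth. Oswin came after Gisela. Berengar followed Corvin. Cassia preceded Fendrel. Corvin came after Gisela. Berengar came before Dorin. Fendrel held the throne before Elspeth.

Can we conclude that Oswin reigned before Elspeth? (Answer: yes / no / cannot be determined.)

cannot be determined

No chain of stated constraints runs from Oswin to Elspeth, and none runs from Elspeth to Oswin either.
So the relative order of Oswin and Elspeth is not fixed by the given facts.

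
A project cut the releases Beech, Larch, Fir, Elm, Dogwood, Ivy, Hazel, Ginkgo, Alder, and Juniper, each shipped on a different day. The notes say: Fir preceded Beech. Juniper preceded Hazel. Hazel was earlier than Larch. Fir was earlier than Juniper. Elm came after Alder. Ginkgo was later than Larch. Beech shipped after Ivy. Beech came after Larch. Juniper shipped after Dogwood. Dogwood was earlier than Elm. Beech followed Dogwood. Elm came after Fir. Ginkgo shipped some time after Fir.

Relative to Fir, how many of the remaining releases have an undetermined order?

3

Forced after Fir: Beech, Elm, Ginkgo, Hazel, Juniper, and Larch.
That leaves Alder, Dogwood, and Ivy with no forced order relative to Fir — 3.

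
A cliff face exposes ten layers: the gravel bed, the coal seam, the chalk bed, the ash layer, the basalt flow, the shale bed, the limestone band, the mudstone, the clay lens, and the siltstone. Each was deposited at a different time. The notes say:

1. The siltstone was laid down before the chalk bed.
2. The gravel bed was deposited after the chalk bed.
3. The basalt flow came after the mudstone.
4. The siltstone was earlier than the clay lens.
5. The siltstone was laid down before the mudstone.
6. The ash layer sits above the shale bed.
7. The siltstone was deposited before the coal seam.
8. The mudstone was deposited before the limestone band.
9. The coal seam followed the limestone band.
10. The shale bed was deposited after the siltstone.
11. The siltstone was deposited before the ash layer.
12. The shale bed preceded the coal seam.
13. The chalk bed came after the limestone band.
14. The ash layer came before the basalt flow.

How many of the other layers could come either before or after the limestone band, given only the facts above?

Forced before the limestone band: the mudstone and the siltstone; forced after the limestone band: the chalk bed, the coal seam, and the gravel bed.
That leaves the ash layer, the basalt flow, the clay lens, and the shale bed with no forced order relative to the limestone band — 4.

4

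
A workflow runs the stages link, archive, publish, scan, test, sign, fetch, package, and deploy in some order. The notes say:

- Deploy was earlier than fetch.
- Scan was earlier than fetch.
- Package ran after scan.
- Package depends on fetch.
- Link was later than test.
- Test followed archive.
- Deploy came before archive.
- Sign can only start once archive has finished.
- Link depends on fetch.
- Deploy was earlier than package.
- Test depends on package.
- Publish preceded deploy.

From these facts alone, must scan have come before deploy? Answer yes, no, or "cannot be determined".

No chain of stated constraints runs from scan to deploy, and none runs from deploy to scan either.
So the relative order of scan and deploy is not fixed by the given facts.

cannot be determined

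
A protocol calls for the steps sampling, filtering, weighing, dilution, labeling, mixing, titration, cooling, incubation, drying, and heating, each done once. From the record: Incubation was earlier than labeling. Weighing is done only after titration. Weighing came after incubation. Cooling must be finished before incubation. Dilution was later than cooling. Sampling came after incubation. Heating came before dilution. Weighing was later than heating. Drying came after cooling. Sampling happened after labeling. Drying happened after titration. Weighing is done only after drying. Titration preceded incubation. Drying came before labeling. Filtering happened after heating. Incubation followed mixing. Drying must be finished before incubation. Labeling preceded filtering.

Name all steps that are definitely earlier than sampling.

cooling, drying, incubation, labeling, mixing, titration

Directly stated before sampling: incubation and labeling.
Cooling reaches sampling via cooling → incubation → sampling.
Drying reaches sampling via drying → labeling → sampling.
Mixing reaches sampling via mixing → incubation → sampling.
Likewise titration reaches sampling by chaining the stated constraints.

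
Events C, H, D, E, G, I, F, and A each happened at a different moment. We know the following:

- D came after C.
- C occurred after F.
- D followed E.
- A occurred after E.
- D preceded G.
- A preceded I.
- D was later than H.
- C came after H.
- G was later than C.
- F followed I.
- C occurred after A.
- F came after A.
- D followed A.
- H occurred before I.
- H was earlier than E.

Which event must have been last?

G

Every other event has a chain of constraints placing it before G, so G is last.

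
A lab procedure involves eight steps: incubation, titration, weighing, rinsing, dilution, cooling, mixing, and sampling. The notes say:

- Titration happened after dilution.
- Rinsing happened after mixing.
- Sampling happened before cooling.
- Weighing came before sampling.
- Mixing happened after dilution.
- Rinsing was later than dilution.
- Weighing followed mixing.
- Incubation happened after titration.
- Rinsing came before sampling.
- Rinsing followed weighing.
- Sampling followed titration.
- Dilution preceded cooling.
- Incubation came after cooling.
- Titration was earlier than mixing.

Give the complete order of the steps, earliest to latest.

The constraints fix every adjacent pair, so only one ordering works:
dilution → titration → mixing → weighing → rinsing → sampling → cooling → incubation.

dilution, titration, mixing, weighing, rinsing, sampling, cooling, incubation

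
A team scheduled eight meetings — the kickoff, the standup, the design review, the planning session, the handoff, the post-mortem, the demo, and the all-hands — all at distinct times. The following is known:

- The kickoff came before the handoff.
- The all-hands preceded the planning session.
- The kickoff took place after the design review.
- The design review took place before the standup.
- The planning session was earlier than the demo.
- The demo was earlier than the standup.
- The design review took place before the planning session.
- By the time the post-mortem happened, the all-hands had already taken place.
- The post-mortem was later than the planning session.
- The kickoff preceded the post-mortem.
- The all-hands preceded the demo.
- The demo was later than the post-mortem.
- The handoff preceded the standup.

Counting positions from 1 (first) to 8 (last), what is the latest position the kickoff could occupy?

4

The kickoff must come before the demo, the handoff, the post-mortem, and the standup — 4 meetings forced after it.
Everything else can be placed before the kickoff in some valid order, so the kickoff can sit as late as position 8 − 4 = 4.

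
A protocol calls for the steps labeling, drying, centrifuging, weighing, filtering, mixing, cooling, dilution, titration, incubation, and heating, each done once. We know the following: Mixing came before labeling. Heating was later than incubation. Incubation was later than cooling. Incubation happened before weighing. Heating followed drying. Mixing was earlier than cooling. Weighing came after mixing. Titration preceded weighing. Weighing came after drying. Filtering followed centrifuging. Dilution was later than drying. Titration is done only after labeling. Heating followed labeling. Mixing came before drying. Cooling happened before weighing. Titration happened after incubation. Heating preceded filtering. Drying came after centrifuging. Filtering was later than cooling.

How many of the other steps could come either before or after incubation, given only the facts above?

4

Forced before incubation: cooling and mixing; forced after incubation: filtering, heating, titration, and weighing.
That leaves centrifuging, dilution, drying, and labeling with no forced order relative to incubation — 4.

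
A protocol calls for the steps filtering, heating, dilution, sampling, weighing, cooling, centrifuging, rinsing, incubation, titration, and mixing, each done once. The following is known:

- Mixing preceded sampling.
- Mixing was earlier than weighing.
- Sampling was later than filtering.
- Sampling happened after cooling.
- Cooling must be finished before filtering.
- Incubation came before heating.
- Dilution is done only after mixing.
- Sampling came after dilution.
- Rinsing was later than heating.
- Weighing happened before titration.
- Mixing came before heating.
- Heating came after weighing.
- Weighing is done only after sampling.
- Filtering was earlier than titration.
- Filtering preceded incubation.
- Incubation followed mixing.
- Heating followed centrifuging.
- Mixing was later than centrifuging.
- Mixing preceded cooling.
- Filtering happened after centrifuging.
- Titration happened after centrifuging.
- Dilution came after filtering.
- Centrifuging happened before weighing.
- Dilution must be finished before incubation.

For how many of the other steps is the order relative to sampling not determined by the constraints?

1

Forced before sampling: centrifuging, cooling, dilution, filtering, and mixing; forced after sampling: heating, rinsing, titration, and weighing.
That leaves incubation with no forced order relative to sampling — 1.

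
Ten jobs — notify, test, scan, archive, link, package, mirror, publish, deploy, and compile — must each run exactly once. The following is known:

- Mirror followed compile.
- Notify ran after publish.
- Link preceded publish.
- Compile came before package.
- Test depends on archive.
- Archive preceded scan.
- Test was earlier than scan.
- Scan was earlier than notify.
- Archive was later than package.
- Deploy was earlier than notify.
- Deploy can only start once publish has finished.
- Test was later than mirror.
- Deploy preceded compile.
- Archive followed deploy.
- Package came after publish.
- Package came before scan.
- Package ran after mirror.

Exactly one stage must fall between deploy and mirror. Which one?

Tracing the constraints gives deploy → compile → mirror, so compile sits after deploy and before mirror.
No other stage is forced both after deploy and before mirror.

compile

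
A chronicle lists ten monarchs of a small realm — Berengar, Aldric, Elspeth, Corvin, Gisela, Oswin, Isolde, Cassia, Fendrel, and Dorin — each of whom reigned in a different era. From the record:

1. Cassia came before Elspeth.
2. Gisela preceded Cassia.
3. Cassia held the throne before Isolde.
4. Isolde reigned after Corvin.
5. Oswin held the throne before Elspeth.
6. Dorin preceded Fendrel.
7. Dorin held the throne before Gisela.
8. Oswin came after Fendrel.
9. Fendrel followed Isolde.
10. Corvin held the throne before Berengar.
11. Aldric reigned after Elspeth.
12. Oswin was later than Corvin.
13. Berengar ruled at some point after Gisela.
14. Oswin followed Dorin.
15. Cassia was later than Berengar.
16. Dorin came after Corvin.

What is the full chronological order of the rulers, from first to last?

The constraints fix every adjacent pair, so only one ordering works:
Corvin → Dorin → Gisela → Berengar → Cassia → Isolde → Fendrel → Oswin → Elspeth → Aldric.

Corvin, Dorin, Gisela, Berengar, Cassia, Isolde, Fendrel, Oswin, Elspeth, Aldric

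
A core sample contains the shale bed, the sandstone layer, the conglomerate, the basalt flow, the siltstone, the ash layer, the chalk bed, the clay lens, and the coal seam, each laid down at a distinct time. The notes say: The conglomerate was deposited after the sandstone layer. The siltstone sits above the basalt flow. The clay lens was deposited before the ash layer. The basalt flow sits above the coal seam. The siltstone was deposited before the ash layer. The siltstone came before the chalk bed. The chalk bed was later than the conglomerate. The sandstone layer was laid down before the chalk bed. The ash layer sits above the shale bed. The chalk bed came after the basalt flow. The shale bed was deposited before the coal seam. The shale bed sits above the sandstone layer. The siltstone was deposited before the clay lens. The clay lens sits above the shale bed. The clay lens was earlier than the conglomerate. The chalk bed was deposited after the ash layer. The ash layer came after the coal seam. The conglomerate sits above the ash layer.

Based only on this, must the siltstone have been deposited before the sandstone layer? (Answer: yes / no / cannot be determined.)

no

Tracing the constraints gives the sandstone layer → the shale bed → the coal seam → the basalt flow → the siltstone, so the sandstone layer must come before the siltstone.
That means the siltstone cannot be before the sandstone layer.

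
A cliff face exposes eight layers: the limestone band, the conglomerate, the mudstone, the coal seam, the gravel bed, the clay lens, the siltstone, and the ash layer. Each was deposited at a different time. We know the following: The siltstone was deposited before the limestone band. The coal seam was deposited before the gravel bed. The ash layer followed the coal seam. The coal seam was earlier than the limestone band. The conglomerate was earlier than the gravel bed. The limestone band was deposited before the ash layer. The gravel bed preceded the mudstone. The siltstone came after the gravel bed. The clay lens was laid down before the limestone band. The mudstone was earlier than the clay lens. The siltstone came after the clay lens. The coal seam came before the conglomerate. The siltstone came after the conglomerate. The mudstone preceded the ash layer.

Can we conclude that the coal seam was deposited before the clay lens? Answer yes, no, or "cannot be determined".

yes

Chain the constraints: the coal seam → the gravel bed → the mudstone → the clay lens. Each link is directly stated, so the coal seam comes before the clay lens.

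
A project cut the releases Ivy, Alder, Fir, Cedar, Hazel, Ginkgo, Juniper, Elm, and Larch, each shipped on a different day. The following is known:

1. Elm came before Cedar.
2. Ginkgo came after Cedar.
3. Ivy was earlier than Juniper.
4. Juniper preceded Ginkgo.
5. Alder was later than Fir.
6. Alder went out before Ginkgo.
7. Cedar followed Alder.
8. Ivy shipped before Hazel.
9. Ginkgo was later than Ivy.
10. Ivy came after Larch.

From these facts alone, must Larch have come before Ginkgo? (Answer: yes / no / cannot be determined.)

yes

Chain the constraints: Larch → Ivy → Ginkgo. Each link is directly stated, so Larch comes before Ginkgo.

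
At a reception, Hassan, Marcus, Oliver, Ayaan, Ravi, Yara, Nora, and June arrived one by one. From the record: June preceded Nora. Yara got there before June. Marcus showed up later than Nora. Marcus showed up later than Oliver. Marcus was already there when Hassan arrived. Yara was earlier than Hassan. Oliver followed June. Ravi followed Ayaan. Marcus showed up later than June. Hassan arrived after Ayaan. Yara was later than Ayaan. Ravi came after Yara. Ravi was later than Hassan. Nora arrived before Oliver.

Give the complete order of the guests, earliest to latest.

Ayaan, Yara, June, Nora, Oliver, Marcus, Hassan, Ravi

The constraints fix every adjacent pair, so only one ordering works:
Ayaan → Yara → June → Nora → Oliver → Marcus → Hassan → Ravi.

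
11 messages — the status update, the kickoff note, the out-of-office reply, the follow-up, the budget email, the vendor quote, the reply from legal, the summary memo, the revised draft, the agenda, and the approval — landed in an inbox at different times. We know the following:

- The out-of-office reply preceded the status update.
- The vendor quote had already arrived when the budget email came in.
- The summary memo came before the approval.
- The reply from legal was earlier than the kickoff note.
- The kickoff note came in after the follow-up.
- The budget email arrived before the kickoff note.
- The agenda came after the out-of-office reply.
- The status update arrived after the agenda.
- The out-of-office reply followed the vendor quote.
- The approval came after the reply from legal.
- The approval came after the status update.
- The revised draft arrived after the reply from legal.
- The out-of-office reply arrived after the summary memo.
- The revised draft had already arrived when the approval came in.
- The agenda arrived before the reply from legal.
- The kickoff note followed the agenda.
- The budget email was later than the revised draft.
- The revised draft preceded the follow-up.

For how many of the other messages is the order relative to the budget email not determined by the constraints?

Forced before the budget email: the agenda, the out-of-office reply, the reply from legal, the revised draft, the summary memo, and the vendor quote; forced after the budget email: the kickoff note.
That leaves the approval, the follow-up, and the status update with no forced order relative to the budget email — 3.

3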